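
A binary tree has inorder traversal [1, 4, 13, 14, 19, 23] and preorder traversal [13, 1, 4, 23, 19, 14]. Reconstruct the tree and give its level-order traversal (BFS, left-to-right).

Inorder:  [1, 4, 13, 14, 19, 23]
Preorder: [13, 1, 4, 23, 19, 14]
Algorithm: preorder visits root first, so consume preorder in order;
for each root, split the current inorder slice at that value into
left-subtree inorder and right-subtree inorder, then recurse.
Recursive splits:
  root=13; inorder splits into left=[1, 4], right=[14, 19, 23]
  root=1; inorder splits into left=[], right=[4]
  root=4; inorder splits into left=[], right=[]
  root=23; inorder splits into left=[14, 19], right=[]
  root=19; inorder splits into left=[14], right=[]
  root=14; inorder splits into left=[], right=[]
Reconstructed level-order: [13, 1, 23, 4, 19, 14]


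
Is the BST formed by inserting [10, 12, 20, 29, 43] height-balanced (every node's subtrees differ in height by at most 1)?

Tree (level-order array): [10, None, 12, None, 20, None, 29, None, 43]
Definition: a tree is height-balanced if, at every node, |h(left) - h(right)| <= 1 (empty subtree has height -1).
Bottom-up per-node check:
  node 43: h_left=-1, h_right=-1, diff=0 [OK], height=0
  node 29: h_left=-1, h_right=0, diff=1 [OK], height=1
  node 20: h_left=-1, h_right=1, diff=2 [FAIL (|-1-1|=2 > 1)], height=2
  node 12: h_left=-1, h_right=2, diff=3 [FAIL (|-1-2|=3 > 1)], height=3
  node 10: h_left=-1, h_right=3, diff=4 [FAIL (|-1-3|=4 > 1)], height=4
Node 20 violates the condition: |-1 - 1| = 2 > 1.
Result: Not balanced


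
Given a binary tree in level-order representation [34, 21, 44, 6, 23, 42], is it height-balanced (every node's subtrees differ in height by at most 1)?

Tree (level-order array): [34, 21, 44, 6, 23, 42]
Definition: a tree is height-balanced if, at every node, |h(left) - h(right)| <= 1 (empty subtree has height -1).
Bottom-up per-node check:
  node 6: h_left=-1, h_right=-1, diff=0 [OK], height=0
  node 23: h_left=-1, h_right=-1, diff=0 [OK], height=0
  node 21: h_left=0, h_right=0, diff=0 [OK], height=1
  node 42: h_left=-1, h_right=-1, diff=0 [OK], height=0
  node 44: h_left=0, h_right=-1, diff=1 [OK], height=1
  node 34: h_left=1, h_right=1, diff=0 [OK], height=2
All nodes satisfy the balance condition.
Result: Balanced


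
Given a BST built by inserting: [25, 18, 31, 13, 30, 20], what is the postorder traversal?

Tree insertion order: [25, 18, 31, 13, 30, 20]
Tree (level-order array): [25, 18, 31, 13, 20, 30]
Postorder traversal: [13, 20, 18, 30, 31, 25]


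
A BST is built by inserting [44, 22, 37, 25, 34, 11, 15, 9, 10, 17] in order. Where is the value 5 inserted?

Starting tree (level order): [44, 22, None, 11, 37, 9, 15, 25, None, None, 10, None, 17, None, 34]
Insertion path: 44 -> 22 -> 11 -> 9
Result: insert 5 as left child of 9
Final tree (level order): [44, 22, None, 11, 37, 9, 15, 25, None, 5, 10, None, 17, None, 34]


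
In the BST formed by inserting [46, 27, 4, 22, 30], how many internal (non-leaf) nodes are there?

Tree built from: [46, 27, 4, 22, 30]
Tree (level-order array): [46, 27, None, 4, 30, None, 22]
Rule: An internal node has at least one child.
Per-node child counts:
  node 46: 1 child(ren)
  node 27: 2 child(ren)
  node 4: 1 child(ren)
  node 22: 0 child(ren)
  node 30: 0 child(ren)
Matching nodes: [46, 27, 4]
Count of internal (non-leaf) nodes: 3


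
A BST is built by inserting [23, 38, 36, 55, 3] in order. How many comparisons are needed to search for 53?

Search path for 53: 23 -> 38 -> 55
Found: False
Comparisons: 3


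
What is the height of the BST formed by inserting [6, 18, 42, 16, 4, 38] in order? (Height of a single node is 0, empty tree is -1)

Insertion order: [6, 18, 42, 16, 4, 38]
Tree (level-order array): [6, 4, 18, None, None, 16, 42, None, None, 38]
Compute height bottom-up (empty subtree = -1):
  height(4) = 1 + max(-1, -1) = 0
  height(16) = 1 + max(-1, -1) = 0
  height(38) = 1 + max(-1, -1) = 0
  height(42) = 1 + max(0, -1) = 1
  height(18) = 1 + max(0, 1) = 2
  height(6) = 1 + max(0, 2) = 3
Height = 3


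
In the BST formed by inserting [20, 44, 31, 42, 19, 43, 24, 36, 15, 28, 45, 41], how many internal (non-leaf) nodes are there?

Tree built from: [20, 44, 31, 42, 19, 43, 24, 36, 15, 28, 45, 41]
Tree (level-order array): [20, 19, 44, 15, None, 31, 45, None, None, 24, 42, None, None, None, 28, 36, 43, None, None, None, 41]
Rule: An internal node has at least one child.
Per-node child counts:
  node 20: 2 child(ren)
  node 19: 1 child(ren)
  node 15: 0 child(ren)
  node 44: 2 child(ren)
  node 31: 2 child(ren)
  node 24: 1 child(ren)
  node 28: 0 child(ren)
  node 42: 2 child(ren)
  node 36: 1 child(ren)
  node 41: 0 child(ren)
  node 43: 0 child(ren)
  node 45: 0 child(ren)
Matching nodes: [20, 19, 44, 31, 24, 42, 36]
Count of internal (non-leaf) nodes: 7


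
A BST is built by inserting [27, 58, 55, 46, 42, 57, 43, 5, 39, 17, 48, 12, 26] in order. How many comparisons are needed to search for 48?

Search path for 48: 27 -> 58 -> 55 -> 46 -> 48
Found: True
Comparisons: 5


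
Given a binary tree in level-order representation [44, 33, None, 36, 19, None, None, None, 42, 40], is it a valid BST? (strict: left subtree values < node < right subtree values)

Level-order array: [44, 33, None, 36, 19, None, None, None, 42, 40]
Validate using subtree bounds (lo, hi): at each node, require lo < value < hi,
then recurse left with hi=value and right with lo=value.
Preorder trace (stopping at first violation):
  at node 44 with bounds (-inf, +inf): OK
  at node 33 with bounds (-inf, 44): OK
  at node 36 with bounds (-inf, 33): VIOLATION
Node 36 violates its bound: not (-inf < 36 < 33).
Result: Not a valid BST


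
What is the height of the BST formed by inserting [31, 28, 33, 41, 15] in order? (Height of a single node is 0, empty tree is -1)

Insertion order: [31, 28, 33, 41, 15]
Tree (level-order array): [31, 28, 33, 15, None, None, 41]
Compute height bottom-up (empty subtree = -1):
  height(15) = 1 + max(-1, -1) = 0
  height(28) = 1 + max(0, -1) = 1
  height(41) = 1 + max(-1, -1) = 0
  height(33) = 1 + max(-1, 0) = 1
  height(31) = 1 + max(1, 1) = 2
Height = 2


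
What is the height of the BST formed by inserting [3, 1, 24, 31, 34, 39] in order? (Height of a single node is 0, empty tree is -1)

Insertion order: [3, 1, 24, 31, 34, 39]
Tree (level-order array): [3, 1, 24, None, None, None, 31, None, 34, None, 39]
Compute height bottom-up (empty subtree = -1):
  height(1) = 1 + max(-1, -1) = 0
  height(39) = 1 + max(-1, -1) = 0
  height(34) = 1 + max(-1, 0) = 1
  height(31) = 1 + max(-1, 1) = 2
  height(24) = 1 + max(-1, 2) = 3
  height(3) = 1 + max(0, 3) = 4
Height = 4


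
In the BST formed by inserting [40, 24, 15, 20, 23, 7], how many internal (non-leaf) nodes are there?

Tree built from: [40, 24, 15, 20, 23, 7]
Tree (level-order array): [40, 24, None, 15, None, 7, 20, None, None, None, 23]
Rule: An internal node has at least one child.
Per-node child counts:
  node 40: 1 child(ren)
  node 24: 1 child(ren)
  node 15: 2 child(ren)
  node 7: 0 child(ren)
  node 20: 1 child(ren)
  node 23: 0 child(ren)
Matching nodes: [40, 24, 15, 20]
Count of internal (non-leaf) nodes: 4


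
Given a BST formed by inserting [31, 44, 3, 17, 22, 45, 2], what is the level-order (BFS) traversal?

Tree insertion order: [31, 44, 3, 17, 22, 45, 2]
Tree (level-order array): [31, 3, 44, 2, 17, None, 45, None, None, None, 22]
BFS from the root, enqueuing left then right child of each popped node:
  queue [31] -> pop 31, enqueue [3, 44], visited so far: [31]
  queue [3, 44] -> pop 3, enqueue [2, 17], visited so far: [31, 3]
  queue [44, 2, 17] -> pop 44, enqueue [45], visited so far: [31, 3, 44]
  queue [2, 17, 45] -> pop 2, enqueue [none], visited so far: [31, 3, 44, 2]
  queue [17, 45] -> pop 17, enqueue [22], visited so far: [31, 3, 44, 2, 17]
  queue [45, 22] -> pop 45, enqueue [none], visited so far: [31, 3, 44, 2, 17, 45]
  queue [22] -> pop 22, enqueue [none], visited so far: [31, 3, 44, 2, 17, 45, 22]
Result: [31, 3, 44, 2, 17, 45, 22]


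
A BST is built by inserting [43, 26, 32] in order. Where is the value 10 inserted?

Starting tree (level order): [43, 26, None, None, 32]
Insertion path: 43 -> 26
Result: insert 10 as left child of 26
Final tree (level order): [43, 26, None, 10, 32]


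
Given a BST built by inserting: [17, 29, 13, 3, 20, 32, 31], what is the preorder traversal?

Tree insertion order: [17, 29, 13, 3, 20, 32, 31]
Tree (level-order array): [17, 13, 29, 3, None, 20, 32, None, None, None, None, 31]
Preorder traversal: [17, 13, 3, 29, 20, 32, 31]


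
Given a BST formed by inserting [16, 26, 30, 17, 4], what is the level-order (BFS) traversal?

Tree insertion order: [16, 26, 30, 17, 4]
Tree (level-order array): [16, 4, 26, None, None, 17, 30]
BFS from the root, enqueuing left then right child of each popped node:
  queue [16] -> pop 16, enqueue [4, 26], visited so far: [16]
  queue [4, 26] -> pop 4, enqueue [none], visited so far: [16, 4]
  queue [26] -> pop 26, enqueue [17, 30], visited so far: [16, 4, 26]
  queue [17, 30] -> pop 17, enqueue [none], visited so far: [16, 4, 26, 17]
  queue [30] -> pop 30, enqueue [none], visited so far: [16, 4, 26, 17, 30]
Result: [16, 4, 26, 17, 30]


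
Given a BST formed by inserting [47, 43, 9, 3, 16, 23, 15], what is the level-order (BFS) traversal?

Tree insertion order: [47, 43, 9, 3, 16, 23, 15]
Tree (level-order array): [47, 43, None, 9, None, 3, 16, None, None, 15, 23]
BFS from the root, enqueuing left then right child of each popped node:
  queue [47] -> pop 47, enqueue [43], visited so far: [47]
  queue [43] -> pop 43, enqueue [9], visited so far: [47, 43]
  queue [9] -> pop 9, enqueue [3, 16], visited so far: [47, 43, 9]
  queue [3, 16] -> pop 3, enqueue [none], visited so far: [47, 43, 9, 3]
  queue [16] -> pop 16, enqueue [15, 23], visited so far: [47, 43, 9, 3, 16]
  queue [15, 23] -> pop 15, enqueue [none], visited so far: [47, 43, 9, 3, 16, 15]
  queue [23] -> pop 23, enqueue [none], visited so far: [47, 43, 9, 3, 16, 15, 23]
Result: [47, 43, 9, 3, 16, 15, 23]


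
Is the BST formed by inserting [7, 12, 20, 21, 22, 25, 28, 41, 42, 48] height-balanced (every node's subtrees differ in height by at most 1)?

Tree (level-order array): [7, None, 12, None, 20, None, 21, None, 22, None, 25, None, 28, None, 41, None, 42, None, 48]
Definition: a tree is height-balanced if, at every node, |h(left) - h(right)| <= 1 (empty subtree has height -1).
Bottom-up per-node check:
  node 48: h_left=-1, h_right=-1, diff=0 [OK], height=0
  node 42: h_left=-1, h_right=0, diff=1 [OK], height=1
  node 41: h_left=-1, h_right=1, diff=2 [FAIL (|-1-1|=2 > 1)], height=2
  node 28: h_left=-1, h_right=2, diff=3 [FAIL (|-1-2|=3 > 1)], height=3
  node 25: h_left=-1, h_right=3, diff=4 [FAIL (|-1-3|=4 > 1)], height=4
  node 22: h_left=-1, h_right=4, diff=5 [FAIL (|-1-4|=5 > 1)], height=5
  node 21: h_left=-1, h_right=5, diff=6 [FAIL (|-1-5|=6 > 1)], height=6
  node 20: h_left=-1, h_right=6, diff=7 [FAIL (|-1-6|=7 > 1)], height=7
  node 12: h_left=-1, h_right=7, diff=8 [FAIL (|-1-7|=8 > 1)], height=8
  node 7: h_left=-1, h_right=8, diff=9 [FAIL (|-1-8|=9 > 1)], height=9
Node 41 violates the condition: |-1 - 1| = 2 > 1.
Result: Not balanced


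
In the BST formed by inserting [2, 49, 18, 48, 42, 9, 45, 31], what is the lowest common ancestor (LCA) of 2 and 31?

Tree insertion order: [2, 49, 18, 48, 42, 9, 45, 31]
Tree (level-order array): [2, None, 49, 18, None, 9, 48, None, None, 42, None, 31, 45]
In a BST, the LCA of p=2, q=31 is the first node v on the
root-to-leaf path with p <= v <= q (go left if both < v, right if both > v).
Walk from root:
  at 2: 2 <= 2 <= 31, this is the LCA
LCA = 2


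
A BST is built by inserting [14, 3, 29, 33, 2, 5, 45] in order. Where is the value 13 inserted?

Starting tree (level order): [14, 3, 29, 2, 5, None, 33, None, None, None, None, None, 45]
Insertion path: 14 -> 3 -> 5
Result: insert 13 as right child of 5
Final tree (level order): [14, 3, 29, 2, 5, None, 33, None, None, None, 13, None, 45]


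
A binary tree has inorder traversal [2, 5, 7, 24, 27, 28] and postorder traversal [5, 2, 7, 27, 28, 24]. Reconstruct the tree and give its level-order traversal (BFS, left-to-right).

Inorder:   [2, 5, 7, 24, 27, 28]
Postorder: [5, 2, 7, 27, 28, 24]
Algorithm: postorder visits root last, so walk postorder right-to-left;
each value is the root of the current inorder slice — split it at that
value, recurse on the right subtree first, then the left.
Recursive splits:
  root=24; inorder splits into left=[2, 5, 7], right=[27, 28]
  root=28; inorder splits into left=[27], right=[]
  root=27; inorder splits into left=[], right=[]
  root=7; inorder splits into left=[2, 5], right=[]
  root=2; inorder splits into left=[], right=[5]
  root=5; inorder splits into left=[], right=[]
Reconstructed level-order: [24, 7, 28, 2, 27, 5]


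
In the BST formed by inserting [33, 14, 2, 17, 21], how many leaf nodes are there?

Tree built from: [33, 14, 2, 17, 21]
Tree (level-order array): [33, 14, None, 2, 17, None, None, None, 21]
Rule: A leaf has 0 children.
Per-node child counts:
  node 33: 1 child(ren)
  node 14: 2 child(ren)
  node 2: 0 child(ren)
  node 17: 1 child(ren)
  node 21: 0 child(ren)
Matching nodes: [2, 21]
Count of leaf nodes: 2


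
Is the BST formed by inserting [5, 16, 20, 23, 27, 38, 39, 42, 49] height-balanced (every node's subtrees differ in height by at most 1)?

Tree (level-order array): [5, None, 16, None, 20, None, 23, None, 27, None, 38, None, 39, None, 42, None, 49]
Definition: a tree is height-balanced if, at every node, |h(left) - h(right)| <= 1 (empty subtree has height -1).
Bottom-up per-node check:
  node 49: h_left=-1, h_right=-1, diff=0 [OK], height=0
  node 42: h_left=-1, h_right=0, diff=1 [OK], height=1
  node 39: h_left=-1, h_right=1, diff=2 [FAIL (|-1-1|=2 > 1)], height=2
  node 38: h_left=-1, h_right=2, diff=3 [FAIL (|-1-2|=3 > 1)], height=3
  node 27: h_left=-1, h_right=3, diff=4 [FAIL (|-1-3|=4 > 1)], height=4
  node 23: h_left=-1, h_right=4, diff=5 [FAIL (|-1-4|=5 > 1)], height=5
  node 20: h_left=-1, h_right=5, diff=6 [FAIL (|-1-5|=6 > 1)], height=6
  node 16: h_left=-1, h_right=6, diff=7 [FAIL (|-1-6|=7 > 1)], height=7
  node 5: h_left=-1, h_right=7, diff=8 [FAIL (|-1-7|=8 > 1)], height=8
Node 39 violates the condition: |-1 - 1| = 2 > 1.
Result: Not balanced


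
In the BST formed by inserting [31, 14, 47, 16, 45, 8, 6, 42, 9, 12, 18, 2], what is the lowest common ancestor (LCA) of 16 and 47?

Tree insertion order: [31, 14, 47, 16, 45, 8, 6, 42, 9, 12, 18, 2]
Tree (level-order array): [31, 14, 47, 8, 16, 45, None, 6, 9, None, 18, 42, None, 2, None, None, 12]
In a BST, the LCA of p=16, q=47 is the first node v on the
root-to-leaf path with p <= v <= q (go left if both < v, right if both > v).
Walk from root:
  at 31: 16 <= 31 <= 47, this is the LCA
LCA = 31


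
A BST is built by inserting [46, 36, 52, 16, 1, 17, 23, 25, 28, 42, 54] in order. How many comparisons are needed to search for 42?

Search path for 42: 46 -> 36 -> 42
Found: True
Comparisons: 3


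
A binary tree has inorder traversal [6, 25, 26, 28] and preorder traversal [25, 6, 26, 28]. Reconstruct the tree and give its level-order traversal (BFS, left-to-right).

Inorder:  [6, 25, 26, 28]
Preorder: [25, 6, 26, 28]
Algorithm: preorder visits root first, so consume preorder in order;
for each root, split the current inorder slice at that value into
left-subtree inorder and right-subtree inorder, then recurse.
Recursive splits:
  root=25; inorder splits into left=[6], right=[26, 28]
  root=6; inorder splits into left=[], right=[]
  root=26; inorder splits into left=[], right=[28]
  root=28; inorder splits into left=[], right=[]
Reconstructed level-order: [25, 6, 26, 28]


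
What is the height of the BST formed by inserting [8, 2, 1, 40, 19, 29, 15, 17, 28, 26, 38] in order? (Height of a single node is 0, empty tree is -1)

Insertion order: [8, 2, 1, 40, 19, 29, 15, 17, 28, 26, 38]
Tree (level-order array): [8, 2, 40, 1, None, 19, None, None, None, 15, 29, None, 17, 28, 38, None, None, 26]
Compute height bottom-up (empty subtree = -1):
  height(1) = 1 + max(-1, -1) = 0
  height(2) = 1 + max(0, -1) = 1
  height(17) = 1 + max(-1, -1) = 0
  height(15) = 1 + max(-1, 0) = 1
  height(26) = 1 + max(-1, -1) = 0
  height(28) = 1 + max(0, -1) = 1
  height(38) = 1 + max(-1, -1) = 0
  height(29) = 1 + max(1, 0) = 2
  height(19) = 1 + max(1, 2) = 3
  height(40) = 1 + max(3, -1) = 4
  height(8) = 1 + max(1, 4) = 5
Height = 5


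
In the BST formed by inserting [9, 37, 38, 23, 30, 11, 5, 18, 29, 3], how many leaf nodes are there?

Tree built from: [9, 37, 38, 23, 30, 11, 5, 18, 29, 3]
Tree (level-order array): [9, 5, 37, 3, None, 23, 38, None, None, 11, 30, None, None, None, 18, 29]
Rule: A leaf has 0 children.
Per-node child counts:
  node 9: 2 child(ren)
  node 5: 1 child(ren)
  node 3: 0 child(ren)
  node 37: 2 child(ren)
  node 23: 2 child(ren)
  node 11: 1 child(ren)
  node 18: 0 child(ren)
  node 30: 1 child(ren)
  node 29: 0 child(ren)
  node 38: 0 child(ren)
Matching nodes: [3, 18, 29, 38]
Count of leaf nodes: 4


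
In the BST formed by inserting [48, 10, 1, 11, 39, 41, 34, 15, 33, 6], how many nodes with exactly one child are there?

Tree built from: [48, 10, 1, 11, 39, 41, 34, 15, 33, 6]
Tree (level-order array): [48, 10, None, 1, 11, None, 6, None, 39, None, None, 34, 41, 15, None, None, None, None, 33]
Rule: These are nodes with exactly 1 non-null child.
Per-node child counts:
  node 48: 1 child(ren)
  node 10: 2 child(ren)
  node 1: 1 child(ren)
  node 6: 0 child(ren)
  node 11: 1 child(ren)
  node 39: 2 child(ren)
  node 34: 1 child(ren)
  node 15: 1 child(ren)
  node 33: 0 child(ren)
  node 41: 0 child(ren)
Matching nodes: [48, 1, 11, 34, 15]
Count of nodes with exactly one child: 5


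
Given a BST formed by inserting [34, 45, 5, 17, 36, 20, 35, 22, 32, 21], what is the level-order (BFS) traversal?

Tree insertion order: [34, 45, 5, 17, 36, 20, 35, 22, 32, 21]
Tree (level-order array): [34, 5, 45, None, 17, 36, None, None, 20, 35, None, None, 22, None, None, 21, 32]
BFS from the root, enqueuing left then right child of each popped node:
  queue [34] -> pop 34, enqueue [5, 45], visited so far: [34]
  queue [5, 45] -> pop 5, enqueue [17], visited so far: [34, 5]
  queue [45, 17] -> pop 45, enqueue [36], visited so far: [34, 5, 45]
  queue [17, 36] -> pop 17, enqueue [20], visited so far: [34, 5, 45, 17]
  queue [36, 20] -> pop 36, enqueue [35], visited so far: [34, 5, 45, 17, 36]
  queue [20, 35] -> pop 20, enqueue [22], visited so far: [34, 5, 45, 17, 36, 20]
  queue [35, 22] -> pop 35, enqueue [none], visited so far: [34, 5, 45, 17, 36, 20, 35]
  queue [22] -> pop 22, enqueue [21, 32], visited so far: [34, 5, 45, 17, 36, 20, 35, 22]
  queue [21, 32] -> pop 21, enqueue [none], visited so far: [34, 5, 45, 17, 36, 20, 35, 22, 21]
  queue [32] -> pop 32, enqueue [none], visited so far: [34, 5, 45, 17, 36, 20, 35, 22, 21, 32]
Result: [34, 5, 45, 17, 36, 20, 35, 22, 21, 32]


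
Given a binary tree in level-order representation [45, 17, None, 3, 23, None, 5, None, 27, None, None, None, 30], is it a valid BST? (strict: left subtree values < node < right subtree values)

Level-order array: [45, 17, None, 3, 23, None, 5, None, 27, None, None, None, 30]
Validate using subtree bounds (lo, hi): at each node, require lo < value < hi,
then recurse left with hi=value and right with lo=value.
Preorder trace (stopping at first violation):
  at node 45 with bounds (-inf, +inf): OK
  at node 17 with bounds (-inf, 45): OK
  at node 3 with bounds (-inf, 17): OK
  at node 5 with bounds (3, 17): OK
  at node 23 with bounds (17, 45): OK
  at node 27 with bounds (23, 45): OK
  at node 30 with bounds (27, 45): OK
No violation found at any node.
Result: Valid BST


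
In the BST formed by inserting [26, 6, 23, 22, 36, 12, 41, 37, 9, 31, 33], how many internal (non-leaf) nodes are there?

Tree built from: [26, 6, 23, 22, 36, 12, 41, 37, 9, 31, 33]
Tree (level-order array): [26, 6, 36, None, 23, 31, 41, 22, None, None, 33, 37, None, 12, None, None, None, None, None, 9]
Rule: An internal node has at least one child.
Per-node child counts:
  node 26: 2 child(ren)
  node 6: 1 child(ren)
  node 23: 1 child(ren)
  node 22: 1 child(ren)
  node 12: 1 child(ren)
  node 9: 0 child(ren)
  node 36: 2 child(ren)
  node 31: 1 child(ren)
  node 33: 0 child(ren)
  node 41: 1 child(ren)
  node 37: 0 child(ren)
Matching nodes: [26, 6, 23, 22, 12, 36, 31, 41]
Count of internal (non-leaf) nodes: 8


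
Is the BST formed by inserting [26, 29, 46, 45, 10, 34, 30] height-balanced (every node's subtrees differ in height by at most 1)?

Tree (level-order array): [26, 10, 29, None, None, None, 46, 45, None, 34, None, 30]
Definition: a tree is height-balanced if, at every node, |h(left) - h(right)| <= 1 (empty subtree has height -1).
Bottom-up per-node check:
  node 10: h_left=-1, h_right=-1, diff=0 [OK], height=0
  node 30: h_left=-1, h_right=-1, diff=0 [OK], height=0
  node 34: h_left=0, h_right=-1, diff=1 [OK], height=1
  node 45: h_left=1, h_right=-1, diff=2 [FAIL (|1--1|=2 > 1)], height=2
  node 46: h_left=2, h_right=-1, diff=3 [FAIL (|2--1|=3 > 1)], height=3
  node 29: h_left=-1, h_right=3, diff=4 [FAIL (|-1-3|=4 > 1)], height=4
  node 26: h_left=0, h_right=4, diff=4 [FAIL (|0-4|=4 > 1)], height=5
Node 45 violates the condition: |1 - -1| = 2 > 1.
Result: Not balanced


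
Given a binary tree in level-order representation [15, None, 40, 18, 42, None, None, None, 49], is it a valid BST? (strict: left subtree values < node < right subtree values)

Level-order array: [15, None, 40, 18, 42, None, None, None, 49]
Validate using subtree bounds (lo, hi): at each node, require lo < value < hi,
then recurse left with hi=value and right with lo=value.
Preorder trace (stopping at first violation):
  at node 15 with bounds (-inf, +inf): OK
  at node 40 with bounds (15, +inf): OK
  at node 18 with bounds (15, 40): OK
  at node 42 with bounds (40, +inf): OK
  at node 49 with bounds (42, +inf): OK
No violation found at any node.
Result: Valid BST


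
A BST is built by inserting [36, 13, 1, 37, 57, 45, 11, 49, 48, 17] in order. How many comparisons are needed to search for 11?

Search path for 11: 36 -> 13 -> 1 -> 11
Found: True
Comparisons: 4


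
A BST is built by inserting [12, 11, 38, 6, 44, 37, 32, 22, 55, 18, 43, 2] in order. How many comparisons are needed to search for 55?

Search path for 55: 12 -> 38 -> 44 -> 55
Found: True
Comparisons: 4


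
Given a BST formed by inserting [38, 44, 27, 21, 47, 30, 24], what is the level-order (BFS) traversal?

Tree insertion order: [38, 44, 27, 21, 47, 30, 24]
Tree (level-order array): [38, 27, 44, 21, 30, None, 47, None, 24]
BFS from the root, enqueuing left then right child of each popped node:
  queue [38] -> pop 38, enqueue [27, 44], visited so far: [38]
  queue [27, 44] -> pop 27, enqueue [21, 30], visited so far: [38, 27]
  queue [44, 21, 30] -> pop 44, enqueue [47], visited so far: [38, 27, 44]
  queue [21, 30, 47] -> pop 21, enqueue [24], visited so far: [38, 27, 44, 21]
  queue [30, 47, 24] -> pop 30, enqueue [none], visited so far: [38, 27, 44, 21, 30]
  queue [47, 24] -> pop 47, enqueue [none], visited so far: [38, 27, 44, 21, 30, 47]
  queue [24] -> pop 24, enqueue [none], visited so far: [38, 27, 44, 21, 30, 47, 24]
Result: [38, 27, 44, 21, 30, 47, 24]


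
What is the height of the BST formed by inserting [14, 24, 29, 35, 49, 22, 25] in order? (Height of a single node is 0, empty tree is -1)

Insertion order: [14, 24, 29, 35, 49, 22, 25]
Tree (level-order array): [14, None, 24, 22, 29, None, None, 25, 35, None, None, None, 49]
Compute height bottom-up (empty subtree = -1):
  height(22) = 1 + max(-1, -1) = 0
  height(25) = 1 + max(-1, -1) = 0
  height(49) = 1 + max(-1, -1) = 0
  height(35) = 1 + max(-1, 0) = 1
  height(29) = 1 + max(0, 1) = 2
  height(24) = 1 + max(0, 2) = 3
  height(14) = 1 + max(-1, 3) = 4
Height = 4


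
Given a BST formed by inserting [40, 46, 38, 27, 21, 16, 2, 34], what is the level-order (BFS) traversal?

Tree insertion order: [40, 46, 38, 27, 21, 16, 2, 34]
Tree (level-order array): [40, 38, 46, 27, None, None, None, 21, 34, 16, None, None, None, 2]
BFS from the root, enqueuing left then right child of each popped node:
  queue [40] -> pop 40, enqueue [38, 46], visited so far: [40]
  queue [38, 46] -> pop 38, enqueue [27], visited so far: [40, 38]
  queue [46, 27] -> pop 46, enqueue [none], visited so far: [40, 38, 46]
  queue [27] -> pop 27, enqueue [21, 34], visited so far: [40, 38, 46, 27]
  queue [21, 34] -> pop 21, enqueue [16], visited so far: [40, 38, 46, 27, 21]
  queue [34, 16] -> pop 34, enqueue [none], visited so far: [40, 38, 46, 27, 21, 34]
  queue [16] -> pop 16, enqueue [2], visited so far: [40, 38, 46, 27, 21, 34, 16]
  queue [2] -> pop 2, enqueue [none], visited so far: [40, 38, 46, 27, 21, 34, 16, 2]
Result: [40, 38, 46, 27, 21, 34, 16, 2]


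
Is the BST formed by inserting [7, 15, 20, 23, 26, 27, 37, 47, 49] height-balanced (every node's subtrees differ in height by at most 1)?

Tree (level-order array): [7, None, 15, None, 20, None, 23, None, 26, None, 27, None, 37, None, 47, None, 49]
Definition: a tree is height-balanced if, at every node, |h(left) - h(right)| <= 1 (empty subtree has height -1).
Bottom-up per-node check:
  node 49: h_left=-1, h_right=-1, diff=0 [OK], height=0
  node 47: h_left=-1, h_right=0, diff=1 [OK], height=1
  node 37: h_left=-1, h_right=1, diff=2 [FAIL (|-1-1|=2 > 1)], height=2
  node 27: h_left=-1, h_right=2, diff=3 [FAIL (|-1-2|=3 > 1)], height=3
  node 26: h_left=-1, h_right=3, diff=4 [FAIL (|-1-3|=4 > 1)], height=4
  node 23: h_left=-1, h_right=4, diff=5 [FAIL (|-1-4|=5 > 1)], height=5
  node 20: h_left=-1, h_right=5, diff=6 [FAIL (|-1-5|=6 > 1)], height=6
  node 15: h_left=-1, h_right=6, diff=7 [FAIL (|-1-6|=7 > 1)], height=7
  node 7: h_left=-1, h_right=7, diff=8 [FAIL (|-1-7|=8 > 1)], height=8
Node 37 violates the condition: |-1 - 1| = 2 > 1.
Result: Not balanced


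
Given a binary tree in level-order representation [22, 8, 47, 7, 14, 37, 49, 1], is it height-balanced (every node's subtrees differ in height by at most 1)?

Tree (level-order array): [22, 8, 47, 7, 14, 37, 49, 1]
Definition: a tree is height-balanced if, at every node, |h(left) - h(right)| <= 1 (empty subtree has height -1).
Bottom-up per-node check:
  node 1: h_left=-1, h_right=-1, diff=0 [OK], height=0
  node 7: h_left=0, h_right=-1, diff=1 [OK], height=1
  node 14: h_left=-1, h_right=-1, diff=0 [OK], height=0
  node 8: h_left=1, h_right=0, diff=1 [OK], height=2
  node 37: h_left=-1, h_right=-1, diff=0 [OK], height=0
  node 49: h_left=-1, h_right=-1, diff=0 [OK], height=0
  node 47: h_left=0, h_right=0, diff=0 [OK], height=1
  node 22: h_left=2, h_right=1, diff=1 [OK], height=3
All nodes satisfy the balance condition.
Result: Balanced


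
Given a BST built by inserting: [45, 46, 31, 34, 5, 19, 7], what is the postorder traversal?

Tree insertion order: [45, 46, 31, 34, 5, 19, 7]
Tree (level-order array): [45, 31, 46, 5, 34, None, None, None, 19, None, None, 7]
Postorder traversal: [7, 19, 5, 34, 31, 46, 45]


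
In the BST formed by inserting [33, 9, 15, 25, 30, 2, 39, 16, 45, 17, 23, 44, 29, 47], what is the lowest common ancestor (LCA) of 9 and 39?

Tree insertion order: [33, 9, 15, 25, 30, 2, 39, 16, 45, 17, 23, 44, 29, 47]
Tree (level-order array): [33, 9, 39, 2, 15, None, 45, None, None, None, 25, 44, 47, 16, 30, None, None, None, None, None, 17, 29, None, None, 23]
In a BST, the LCA of p=9, q=39 is the first node v on the
root-to-leaf path with p <= v <= q (go left if both < v, right if both > v).
Walk from root:
  at 33: 9 <= 33 <= 39, this is the LCA
LCA = 33


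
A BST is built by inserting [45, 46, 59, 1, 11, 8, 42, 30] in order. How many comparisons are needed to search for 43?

Search path for 43: 45 -> 1 -> 11 -> 42
Found: False
Comparisons: 4


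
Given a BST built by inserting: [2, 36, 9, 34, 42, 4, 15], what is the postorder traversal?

Tree insertion order: [2, 36, 9, 34, 42, 4, 15]
Tree (level-order array): [2, None, 36, 9, 42, 4, 34, None, None, None, None, 15]
Postorder traversal: [4, 15, 34, 9, 42, 36, 2]


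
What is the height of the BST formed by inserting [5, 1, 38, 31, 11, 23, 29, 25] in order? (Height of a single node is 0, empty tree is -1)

Insertion order: [5, 1, 38, 31, 11, 23, 29, 25]
Tree (level-order array): [5, 1, 38, None, None, 31, None, 11, None, None, 23, None, 29, 25]
Compute height bottom-up (empty subtree = -1):
  height(1) = 1 + max(-1, -1) = 0
  height(25) = 1 + max(-1, -1) = 0
  height(29) = 1 + max(0, -1) = 1
  height(23) = 1 + max(-1, 1) = 2
  height(11) = 1 + max(-1, 2) = 3
  height(31) = 1 + max(3, -1) = 4
  height(38) = 1 + max(4, -1) = 5
  height(5) = 1 + max(0, 5) = 6
Height = 6


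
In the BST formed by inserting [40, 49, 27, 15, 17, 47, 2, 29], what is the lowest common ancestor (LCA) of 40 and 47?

Tree insertion order: [40, 49, 27, 15, 17, 47, 2, 29]
Tree (level-order array): [40, 27, 49, 15, 29, 47, None, 2, 17]
In a BST, the LCA of p=40, q=47 is the first node v on the
root-to-leaf path with p <= v <= q (go left if both < v, right if both > v).
Walk from root:
  at 40: 40 <= 40 <= 47, this is the LCA
LCA = 40


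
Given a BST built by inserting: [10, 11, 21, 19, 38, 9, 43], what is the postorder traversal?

Tree insertion order: [10, 11, 21, 19, 38, 9, 43]
Tree (level-order array): [10, 9, 11, None, None, None, 21, 19, 38, None, None, None, 43]
Postorder traversal: [9, 19, 43, 38, 21, 11, 10]


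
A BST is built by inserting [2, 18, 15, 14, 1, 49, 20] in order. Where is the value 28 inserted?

Starting tree (level order): [2, 1, 18, None, None, 15, 49, 14, None, 20]
Insertion path: 2 -> 18 -> 49 -> 20
Result: insert 28 as right child of 20
Final tree (level order): [2, 1, 18, None, None, 15, 49, 14, None, 20, None, None, None, None, 28]


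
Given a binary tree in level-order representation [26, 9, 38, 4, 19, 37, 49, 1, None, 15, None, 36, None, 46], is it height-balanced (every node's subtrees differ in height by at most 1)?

Tree (level-order array): [26, 9, 38, 4, 19, 37, 49, 1, None, 15, None, 36, None, 46]
Definition: a tree is height-balanced if, at every node, |h(left) - h(right)| <= 1 (empty subtree has height -1).
Bottom-up per-node check:
  node 1: h_left=-1, h_right=-1, diff=0 [OK], height=0
  node 4: h_left=0, h_right=-1, diff=1 [OK], height=1
  node 15: h_left=-1, h_right=-1, diff=0 [OK], height=0
  node 19: h_left=0, h_right=-1, diff=1 [OK], height=1
  node 9: h_left=1, h_right=1, diff=0 [OK], height=2
  node 36: h_left=-1, h_right=-1, diff=0 [OK], height=0
  node 37: h_left=0, h_right=-1, diff=1 [OK], height=1
  node 46: h_left=-1, h_right=-1, diff=0 [OK], height=0
  node 49: h_left=0, h_right=-1, diff=1 [OK], height=1
  node 38: h_left=1, h_right=1, diff=0 [OK], height=2
  node 26: h_left=2, h_right=2, diff=0 [OK], height=3
All nodes satisfy the balance condition.
Result: Balanced


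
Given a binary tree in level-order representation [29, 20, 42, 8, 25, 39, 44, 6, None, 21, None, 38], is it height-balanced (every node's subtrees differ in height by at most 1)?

Tree (level-order array): [29, 20, 42, 8, 25, 39, 44, 6, None, 21, None, 38]
Definition: a tree is height-balanced if, at every node, |h(left) - h(right)| <= 1 (empty subtree has height -1).
Bottom-up per-node check:
  node 6: h_left=-1, h_right=-1, diff=0 [OK], height=0
  node 8: h_left=0, h_right=-1, diff=1 [OK], height=1
  node 21: h_left=-1, h_right=-1, diff=0 [OK], height=0
  node 25: h_left=0, h_right=-1, diff=1 [OK], height=1
  node 20: h_left=1, h_right=1, diff=0 [OK], height=2
  node 38: h_left=-1, h_right=-1, diff=0 [OK], height=0
  node 39: h_left=0, h_right=-1, diff=1 [OK], height=1
  node 44: h_left=-1, h_right=-1, diff=0 [OK], height=0
  node 42: h_left=1, h_right=0, diff=1 [OK], height=2
  node 29: h_left=2, h_right=2, diff=0 [OK], height=3
All nodes satisfy the balance condition.
Result: Balanced


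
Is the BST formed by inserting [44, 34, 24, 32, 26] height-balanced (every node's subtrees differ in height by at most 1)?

Tree (level-order array): [44, 34, None, 24, None, None, 32, 26]
Definition: a tree is height-balanced if, at every node, |h(left) - h(right)| <= 1 (empty subtree has height -1).
Bottom-up per-node check:
  node 26: h_left=-1, h_right=-1, diff=0 [OK], height=0
  node 32: h_left=0, h_right=-1, diff=1 [OK], height=1
  node 24: h_left=-1, h_right=1, diff=2 [FAIL (|-1-1|=2 > 1)], height=2
  node 34: h_left=2, h_right=-1, diff=3 [FAIL (|2--1|=3 > 1)], height=3
  node 44: h_left=3, h_right=-1, diff=4 [FAIL (|3--1|=4 > 1)], height=4
Node 24 violates the condition: |-1 - 1| = 2 > 1.
Result: Not balanced


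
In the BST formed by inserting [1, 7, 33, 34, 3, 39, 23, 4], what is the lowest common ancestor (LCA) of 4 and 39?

Tree insertion order: [1, 7, 33, 34, 3, 39, 23, 4]
Tree (level-order array): [1, None, 7, 3, 33, None, 4, 23, 34, None, None, None, None, None, 39]
In a BST, the LCA of p=4, q=39 is the first node v on the
root-to-leaf path with p <= v <= q (go left if both < v, right if both > v).
Walk from root:
  at 1: both 4 and 39 > 1, go right
  at 7: 4 <= 7 <= 39, this is the LCA
LCA = 7


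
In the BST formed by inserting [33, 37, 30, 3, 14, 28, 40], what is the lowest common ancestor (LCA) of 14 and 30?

Tree insertion order: [33, 37, 30, 3, 14, 28, 40]
Tree (level-order array): [33, 30, 37, 3, None, None, 40, None, 14, None, None, None, 28]
In a BST, the LCA of p=14, q=30 is the first node v on the
root-to-leaf path with p <= v <= q (go left if both < v, right if both > v).
Walk from root:
  at 33: both 14 and 30 < 33, go left
  at 30: 14 <= 30 <= 30, this is the LCA
LCA = 30


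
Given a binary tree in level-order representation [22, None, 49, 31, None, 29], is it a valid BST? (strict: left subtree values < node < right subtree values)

Level-order array: [22, None, 49, 31, None, 29]
Validate using subtree bounds (lo, hi): at each node, require lo < value < hi,
then recurse left with hi=value and right with lo=value.
Preorder trace (stopping at first violation):
  at node 22 with bounds (-inf, +inf): OK
  at node 49 with bounds (22, +inf): OK
  at node 31 with bounds (22, 49): OK
  at node 29 with bounds (22, 31): OK
No violation found at any node.
Result: Valid BST


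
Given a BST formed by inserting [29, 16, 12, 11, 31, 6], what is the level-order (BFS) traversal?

Tree insertion order: [29, 16, 12, 11, 31, 6]
Tree (level-order array): [29, 16, 31, 12, None, None, None, 11, None, 6]
BFS from the root, enqueuing left then right child of each popped node:
  queue [29] -> pop 29, enqueue [16, 31], visited so far: [29]
  queue [16, 31] -> pop 16, enqueue [12], visited so far: [29, 16]
  queue [31, 12] -> pop 31, enqueue [none], visited so far: [29, 16, 31]
  queue [12] -> pop 12, enqueue [11], visited so far: [29, 16, 31, 12]
  queue [11] -> pop 11, enqueue [6], visited so far: [29, 16, 31, 12, 11]
  queue [6] -> pop 6, enqueue [none], visited so far: [29, 16, 31, 12, 11, 6]
Result: [29, 16, 31, 12, 11, 6]


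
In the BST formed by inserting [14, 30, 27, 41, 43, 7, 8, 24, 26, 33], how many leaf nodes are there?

Tree built from: [14, 30, 27, 41, 43, 7, 8, 24, 26, 33]
Tree (level-order array): [14, 7, 30, None, 8, 27, 41, None, None, 24, None, 33, 43, None, 26]
Rule: A leaf has 0 children.
Per-node child counts:
  node 14: 2 child(ren)
  node 7: 1 child(ren)
  node 8: 0 child(ren)
  node 30: 2 child(ren)
  node 27: 1 child(ren)
  node 24: 1 child(ren)
  node 26: 0 child(ren)
  node 41: 2 child(ren)
  node 33: 0 child(ren)
  node 43: 0 child(ren)
Matching nodes: [8, 26, 33, 43]
Count of leaf nodes: 4


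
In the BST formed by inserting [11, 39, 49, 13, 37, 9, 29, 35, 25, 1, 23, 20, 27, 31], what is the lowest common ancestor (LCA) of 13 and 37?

Tree insertion order: [11, 39, 49, 13, 37, 9, 29, 35, 25, 1, 23, 20, 27, 31]
Tree (level-order array): [11, 9, 39, 1, None, 13, 49, None, None, None, 37, None, None, 29, None, 25, 35, 23, 27, 31, None, 20]
In a BST, the LCA of p=13, q=37 is the first node v on the
root-to-leaf path with p <= v <= q (go left if both < v, right if both > v).
Walk from root:
  at 11: both 13 and 37 > 11, go right
  at 39: both 13 and 37 < 39, go left
  at 13: 13 <= 13 <= 37, this is the LCA
LCA = 13


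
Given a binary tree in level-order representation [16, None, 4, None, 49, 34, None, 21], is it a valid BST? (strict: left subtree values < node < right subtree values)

Level-order array: [16, None, 4, None, 49, 34, None, 21]
Validate using subtree bounds (lo, hi): at each node, require lo < value < hi,
then recurse left with hi=value and right with lo=value.
Preorder trace (stopping at first violation):
  at node 16 with bounds (-inf, +inf): OK
  at node 4 with bounds (16, +inf): VIOLATION
Node 4 violates its bound: not (16 < 4 < +inf).
Result: Not a valid BST


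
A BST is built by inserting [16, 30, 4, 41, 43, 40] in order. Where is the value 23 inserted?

Starting tree (level order): [16, 4, 30, None, None, None, 41, 40, 43]
Insertion path: 16 -> 30
Result: insert 23 as left child of 30
Final tree (level order): [16, 4, 30, None, None, 23, 41, None, None, 40, 43]


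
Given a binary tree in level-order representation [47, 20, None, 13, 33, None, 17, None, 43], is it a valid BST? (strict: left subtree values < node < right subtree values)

Level-order array: [47, 20, None, 13, 33, None, 17, None, 43]
Validate using subtree bounds (lo, hi): at each node, require lo < value < hi,
then recurse left with hi=value and right with lo=value.
Preorder trace (stopping at first violation):
  at node 47 with bounds (-inf, +inf): OK
  at node 20 with bounds (-inf, 47): OK
  at node 13 with bounds (-inf, 20): OK
  at node 17 with bounds (13, 20): OK
  at node 33 with bounds (20, 47): OK
  at node 43 with bounds (33, 47): OK
No violation found at any node.
Result: Valid BST


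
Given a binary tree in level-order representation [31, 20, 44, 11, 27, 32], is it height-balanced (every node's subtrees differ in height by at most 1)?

Tree (level-order array): [31, 20, 44, 11, 27, 32]
Definition: a tree is height-balanced if, at every node, |h(left) - h(right)| <= 1 (empty subtree has height -1).
Bottom-up per-node check:
  node 11: h_left=-1, h_right=-1, diff=0 [OK], height=0
  node 27: h_left=-1, h_right=-1, diff=0 [OK], height=0
  node 20: h_left=0, h_right=0, diff=0 [OK], height=1
  node 32: h_left=-1, h_right=-1, diff=0 [OK], height=0
  node 44: h_left=0, h_right=-1, diff=1 [OK], height=1
  node 31: h_left=1, h_right=1, diff=0 [OK], height=2
All nodes satisfy the balance condition.
Result: Balanced


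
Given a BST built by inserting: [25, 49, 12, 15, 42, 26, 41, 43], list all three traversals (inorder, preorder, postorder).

Tree insertion order: [25, 49, 12, 15, 42, 26, 41, 43]
Tree (level-order array): [25, 12, 49, None, 15, 42, None, None, None, 26, 43, None, 41]
Inorder (L, root, R): [12, 15, 25, 26, 41, 42, 43, 49]
Preorder (root, L, R): [25, 12, 15, 49, 42, 26, 41, 43]
Postorder (L, R, root): [15, 12, 41, 26, 43, 42, 49, 25]


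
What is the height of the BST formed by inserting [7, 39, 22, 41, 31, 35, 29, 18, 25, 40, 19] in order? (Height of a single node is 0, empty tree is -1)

Insertion order: [7, 39, 22, 41, 31, 35, 29, 18, 25, 40, 19]
Tree (level-order array): [7, None, 39, 22, 41, 18, 31, 40, None, None, 19, 29, 35, None, None, None, None, 25]
Compute height bottom-up (empty subtree = -1):
  height(19) = 1 + max(-1, -1) = 0
  height(18) = 1 + max(-1, 0) = 1
  height(25) = 1 + max(-1, -1) = 0
  height(29) = 1 + max(0, -1) = 1
  height(35) = 1 + max(-1, -1) = 0
  height(31) = 1 + max(1, 0) = 2
  height(22) = 1 + max(1, 2) = 3
  height(40) = 1 + max(-1, -1) = 0
  height(41) = 1 + max(0, -1) = 1
  height(39) = 1 + max(3, 1) = 4
  height(7) = 1 + max(-1, 4) = 5
Height = 5


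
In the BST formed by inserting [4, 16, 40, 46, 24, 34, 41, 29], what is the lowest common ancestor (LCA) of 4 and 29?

Tree insertion order: [4, 16, 40, 46, 24, 34, 41, 29]
Tree (level-order array): [4, None, 16, None, 40, 24, 46, None, 34, 41, None, 29]
In a BST, the LCA of p=4, q=29 is the first node v on the
root-to-leaf path with p <= v <= q (go left if both < v, right if both > v).
Walk from root:
  at 4: 4 <= 4 <= 29, this is the LCA
LCA = 4
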